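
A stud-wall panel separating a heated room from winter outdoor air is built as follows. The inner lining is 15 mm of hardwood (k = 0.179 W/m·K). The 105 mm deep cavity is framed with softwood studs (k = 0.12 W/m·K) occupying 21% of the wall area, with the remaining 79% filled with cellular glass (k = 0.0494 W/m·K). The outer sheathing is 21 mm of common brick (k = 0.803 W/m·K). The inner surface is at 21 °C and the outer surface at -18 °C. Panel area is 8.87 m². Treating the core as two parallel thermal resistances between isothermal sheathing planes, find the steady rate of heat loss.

Sheathing layers in series; stud and cavity paths in parallel between them.
R_inner = 0.015/(0.179×8.87) = 0.009447 K/W
R_stud  = 0.105/(0.12×0.21×8.87) = 0.4697 K/W
R_cav   = 0.105/(0.0494×0.79×8.87) = 0.3033 K/W
1/R_core = 1/R_stud + 1/R_cav → R_core = 0.1843 K/W
R_outer = 0.021/(0.803×8.87) = 0.002948 K/W
R_total = 0.1967 K/W
Q = ΔT/R_total = 39/0.1967

Q ≈ 198 W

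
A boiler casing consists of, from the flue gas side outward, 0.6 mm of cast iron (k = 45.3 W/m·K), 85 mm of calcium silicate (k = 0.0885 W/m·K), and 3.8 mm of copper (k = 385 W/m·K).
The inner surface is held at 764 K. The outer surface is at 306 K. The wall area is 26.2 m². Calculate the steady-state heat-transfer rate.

Using the resistance-network approach (series):
R_cast iron = L/(kA) = 0.0006/(45.3×26.2) = 5.055×10^-7 K/W
R_calcium silicate = L/(kA) = 0.085/(0.0885×26.2) = 0.03666 K/W
R_copper = L/(kA) = 0.0038/(385×26.2) = 3.767×10^-7 K/W
R_total = 0.03666 K/W
Q = ΔT / R_total = 458 / 0.03666

Q ≈ 12500 W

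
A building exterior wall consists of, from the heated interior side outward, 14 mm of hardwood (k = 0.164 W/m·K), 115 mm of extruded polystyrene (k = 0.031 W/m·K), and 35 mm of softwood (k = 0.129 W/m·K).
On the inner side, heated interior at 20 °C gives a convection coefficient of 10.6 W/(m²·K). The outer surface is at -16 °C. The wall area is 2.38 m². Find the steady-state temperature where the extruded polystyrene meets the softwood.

Treating each layer as a thermal resistance in series:
R_inner film = 1/(h_i·A) = 1/(10.6×2.38) = 0.03964 K/W
R_hardwood = L/(kA) = 0.014/(0.164×2.38) = 0.03587 K/W
R_extruded polystyrene = L/(kA) = 0.115/(0.031×2.38) = 1.559 K/W
R_softwood = L/(kA) = 0.035/(0.129×2.38) = 0.114 K/W
R_total = 1.748 K/W;  Q = ΔT/R_total = 36/1.748 = 20.59 W
T_interface = T_inner − Q·ΣR(inner→interface) = 20 − 20.6×1.634

T ≈ -13.7 °C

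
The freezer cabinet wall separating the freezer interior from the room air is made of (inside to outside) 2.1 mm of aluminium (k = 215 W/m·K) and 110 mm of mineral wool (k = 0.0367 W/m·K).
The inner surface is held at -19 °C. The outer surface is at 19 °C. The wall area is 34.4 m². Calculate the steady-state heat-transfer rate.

Q ≈ 436 W

Model the wall as resistances in series:
R_aluminium = L/(kA) = 0.0021/(215×34.4) = 2.839×10^-7 K/W
R_mineral wool = L/(kA) = 0.11/(0.0367×34.4) = 0.08713 K/W
R_total = 0.08713 K/W
Q = ΔT / R_total = 38 / 0.08713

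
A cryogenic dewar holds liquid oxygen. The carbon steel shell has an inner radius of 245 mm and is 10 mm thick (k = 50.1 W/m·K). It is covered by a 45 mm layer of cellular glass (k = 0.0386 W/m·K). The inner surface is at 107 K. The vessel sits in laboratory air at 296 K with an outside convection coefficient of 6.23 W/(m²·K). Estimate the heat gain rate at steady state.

Spherical conduction: R = (1/r_in − 1/r_out)/(4πk) per layer; series-sum.
R_carbon steel shell = (1/0.245 − 1/0.255)/(4π×50.1) = 2.542×10^-4 K/W
R_cellular glass = (1/0.255 − 1/0.3)/(4π×0.0386) = 1.213 K/W
R_outer film = 1/(h·4πr_o²) = 1/(6.23×4π×0.3²) = 0.1419 K/W
R_total = 1.355 K/W
Q = ΔT/R_total = 189/1.355

Q ≈ 139 W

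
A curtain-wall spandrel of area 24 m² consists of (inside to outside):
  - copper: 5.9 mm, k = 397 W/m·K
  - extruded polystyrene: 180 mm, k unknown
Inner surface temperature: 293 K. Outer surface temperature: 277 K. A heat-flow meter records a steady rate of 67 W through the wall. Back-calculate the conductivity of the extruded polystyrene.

Series thermal resistances:
R_copper = L/(kA) = 0.0059/(397×24) = 6.192×10^-7 K/W
Sum of known resistances R_other = 6.192×10^-7 K/W
Total R = ΔT/Q = 16/67 = 0.2388 K/W
R_extruded polystyrene = R_total − R_other = 0.2388 K/W
k = L/(R·A) = 0.18/(0.2388×24)

k ≈ 0.0314 W/(m·K)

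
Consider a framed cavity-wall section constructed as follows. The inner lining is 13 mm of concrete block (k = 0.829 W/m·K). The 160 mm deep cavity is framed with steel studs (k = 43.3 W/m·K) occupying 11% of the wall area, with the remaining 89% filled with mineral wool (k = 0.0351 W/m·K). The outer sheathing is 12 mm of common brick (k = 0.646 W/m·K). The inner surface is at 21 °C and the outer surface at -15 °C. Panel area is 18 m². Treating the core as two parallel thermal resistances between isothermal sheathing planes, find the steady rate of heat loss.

Sheathing layers in series; stud and cavity paths in parallel between them.
R_inner = 0.013/(0.829×18) = 8.712×10^-4 K/W
R_stud  = 0.16/(43.3×0.11×18) = 0.001866 K/W
R_cav   = 0.16/(0.0351×0.89×18) = 0.2845 K/W
1/R_core = 1/R_stud + 1/R_cav → R_core = 0.001854 K/W
R_outer = 0.012/(0.646×18) = 0.001032 K/W
R_total = 0.003757 K/W
Q = ΔT/R_total = 36/0.003757

Q ≈ 9580 W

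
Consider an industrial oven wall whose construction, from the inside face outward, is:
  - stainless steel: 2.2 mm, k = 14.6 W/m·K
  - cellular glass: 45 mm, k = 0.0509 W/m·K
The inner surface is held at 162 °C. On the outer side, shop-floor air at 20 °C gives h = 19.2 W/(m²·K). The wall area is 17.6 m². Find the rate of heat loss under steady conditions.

Using the resistance-network approach (series):
R_stainless steel = L/(kA) = 0.0022/(14.6×17.6) = 8.562×10^-6 K/W
R_cellular glass = L/(kA) = 0.045/(0.0509×17.6) = 0.05023 K/W
R_outer film = 1/(h_o·A) = 1/(19.2×17.6) = 0.002959 K/W
R_total = 0.0532 K/W
Q = ΔT / R_total = 142 / 0.0532

Q ≈ 2670 W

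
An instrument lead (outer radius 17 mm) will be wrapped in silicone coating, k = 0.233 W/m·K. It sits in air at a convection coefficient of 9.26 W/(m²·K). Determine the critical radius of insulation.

r_cr ≈ 25.2 mm

For a cylinder r_cr = k/h = 0.233/9.26
r_cr = 25.2 mm; since the bare radius (17 mm) is below r_cr, adding a thin layer of insulation will *increase* heat loss.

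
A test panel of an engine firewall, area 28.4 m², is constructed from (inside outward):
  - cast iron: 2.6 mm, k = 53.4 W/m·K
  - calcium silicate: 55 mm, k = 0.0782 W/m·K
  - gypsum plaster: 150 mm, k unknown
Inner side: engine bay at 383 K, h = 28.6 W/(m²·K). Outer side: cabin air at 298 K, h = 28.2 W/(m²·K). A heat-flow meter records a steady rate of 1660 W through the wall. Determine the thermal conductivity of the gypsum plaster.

Thermal resistances in series:
R_inner film = 1/(h_i·A) = 1/(28.6×28.4) = 0.001231 K/W
R_cast iron = L/(kA) = 0.0026/(53.4×28.4) = 1.714×10^-6 K/W
R_calcium silicate = L/(kA) = 0.055/(0.0782×28.4) = 0.02476 K/W
R_outer film = 1/(h_o·A) = 1/(28.2×28.4) = 0.001249 K/W
Sum of known resistances R_other = 0.02725 K/W
Total R = ΔT/Q = 85/1660 = 0.0512 K/W
R_gypsum plaster = R_total − R_other = 0.02396 K/W
k = L/(R·A) = 0.15/(0.02396×28.4)

k ≈ 0.22 W/(m·K)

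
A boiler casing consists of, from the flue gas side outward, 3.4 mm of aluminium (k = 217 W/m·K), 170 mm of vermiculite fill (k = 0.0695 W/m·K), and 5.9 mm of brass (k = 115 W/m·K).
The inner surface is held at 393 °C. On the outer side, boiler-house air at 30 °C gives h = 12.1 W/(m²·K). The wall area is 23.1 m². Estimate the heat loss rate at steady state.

Q ≈ 3320 W

Treating each layer as a thermal resistance in series:
R_aluminium = L/(kA) = 0.0034/(217×23.1) = 6.783×10^-7 K/W
R_vermiculite fill = L/(kA) = 0.17/(0.0695×23.1) = 0.1059 K/W
R_brass = L/(kA) = 0.0059/(115×23.1) = 2.221×10^-6 K/W
R_outer film = 1/(h_o·A) = 1/(12.1×23.1) = 0.003578 K/W
R_total = 0.1095 K/W
Q = ΔT / R_total = 363 / 0.1095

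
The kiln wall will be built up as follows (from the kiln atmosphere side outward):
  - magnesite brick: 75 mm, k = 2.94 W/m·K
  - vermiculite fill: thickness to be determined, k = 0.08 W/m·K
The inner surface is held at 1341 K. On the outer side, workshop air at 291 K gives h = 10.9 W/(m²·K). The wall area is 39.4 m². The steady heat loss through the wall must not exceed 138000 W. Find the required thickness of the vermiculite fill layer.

Treating each layer as a thermal resistance in series:
R_magnesite brick = L/(kA) = 0.075/(2.94×39.4) = 6.475×10^-4 K/W
R_outer film = 1/(h_o·A) = 1/(10.9×39.4) = 0.002329 K/W
Sum of the known resistances R_other = 0.002976 K/W
Required total resistance R_tot = ΔT/Q_allow = 1050/138000 = 0.007609 K/W
R_vermiculite fill = R_tot − R_other = 0.004633 K/W
L = R·k·A = 0.004633×0.08×39.4

L ≈ 14.6 mm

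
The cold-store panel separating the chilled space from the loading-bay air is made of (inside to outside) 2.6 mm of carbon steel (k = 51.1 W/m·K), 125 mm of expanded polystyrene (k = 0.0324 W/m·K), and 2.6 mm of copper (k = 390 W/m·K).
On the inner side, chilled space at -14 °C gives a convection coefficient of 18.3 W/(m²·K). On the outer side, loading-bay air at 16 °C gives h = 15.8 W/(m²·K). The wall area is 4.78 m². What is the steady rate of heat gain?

Q ≈ 36.1 W

Thermal resistances in series:
R_inner film = 1/(h_i·A) = 1/(18.3×4.78) = 0.01143 K/W
R_carbon steel = L/(kA) = 0.0026/(51.1×4.78) = 1.064×10^-5 K/W
R_expanded polystyrene = L/(kA) = 0.125/(0.0324×4.78) = 0.8071 K/W
R_copper = L/(kA) = 0.0026/(390×4.78) = 1.395×10^-6 K/W
R_outer film = 1/(h_o·A) = 1/(15.8×4.78) = 0.01324 K/W
R_total = 0.8318 K/W
Q = ΔT / R_total = 30 / 0.8318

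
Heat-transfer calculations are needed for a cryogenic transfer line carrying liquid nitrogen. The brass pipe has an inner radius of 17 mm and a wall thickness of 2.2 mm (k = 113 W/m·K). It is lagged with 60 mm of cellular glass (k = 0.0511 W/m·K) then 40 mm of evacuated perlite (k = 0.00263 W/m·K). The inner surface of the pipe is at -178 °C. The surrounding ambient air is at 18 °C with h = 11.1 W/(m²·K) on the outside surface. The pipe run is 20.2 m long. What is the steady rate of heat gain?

Q ≈ 135 W

For a radial system each layer contributes R = ln(r_out/r_in)/(2πkL); films add R = 1/(hA).
R_brass pipe wall = ln(19.2/17)/(2π×113×20.2) = 8.485×10^-6 K/W
R_cellular glass = ln(79.2/19.2)/(2π×0.0511×20.2) = 0.2185 K/W
R_evacuated perlite = ln(119.2/79.2)/(2π×0.00263×20.2) = 1.225 K/W
R_outer film = 1/(h_o·2πr_oL) = 1/(11.1×2π×0.1192×20.2) = 0.005955 K/W
R_total = 1.449 K/W
Q = ΔT/R_total = 196/1.449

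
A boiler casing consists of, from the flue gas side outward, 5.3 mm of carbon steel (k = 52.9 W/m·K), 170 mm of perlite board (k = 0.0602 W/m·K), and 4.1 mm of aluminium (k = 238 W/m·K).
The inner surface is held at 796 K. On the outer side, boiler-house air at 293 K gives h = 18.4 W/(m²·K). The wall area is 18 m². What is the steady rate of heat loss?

Series thermal resistances:
R_carbon steel = L/(kA) = 0.0053/(52.9×18) = 5.566×10^-6 K/W
R_perlite board = L/(kA) = 0.17/(0.0602×18) = 0.1569 K/W
R_aluminium = L/(kA) = 0.0041/(238×18) = 9.57×10^-7 K/W
R_outer film = 1/(h_o·A) = 1/(18.4×18) = 0.003019 K/W
R_total = 0.1599 K/W
Q = ΔT / R_total = 503 / 0.1599

Q ≈ 3150 W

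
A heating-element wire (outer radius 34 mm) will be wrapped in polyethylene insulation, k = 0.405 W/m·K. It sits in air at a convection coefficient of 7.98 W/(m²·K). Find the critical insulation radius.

For a cylinder r_cr = k/h = 0.405/7.98
r_cr = 50.8 mm; since the bare radius (34 mm) is below r_cr, adding a thin layer of insulation will *increase* heat loss.

r_cr ≈ 50.8 mm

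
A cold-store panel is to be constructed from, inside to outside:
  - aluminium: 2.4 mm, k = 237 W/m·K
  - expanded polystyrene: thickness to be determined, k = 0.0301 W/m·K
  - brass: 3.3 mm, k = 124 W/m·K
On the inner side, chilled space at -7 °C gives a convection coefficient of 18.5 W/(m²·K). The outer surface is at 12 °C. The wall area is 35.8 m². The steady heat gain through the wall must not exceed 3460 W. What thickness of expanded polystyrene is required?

Using the resistance-network approach (series):
R_inner film = 1/(h_i·A) = 1/(18.5×35.8) = 0.00151 K/W
R_aluminium = L/(kA) = 0.0024/(237×35.8) = 2.829×10^-7 K/W
R_brass = L/(kA) = 0.0033/(124×35.8) = 7.434×10^-7 K/W
Sum of the known resistances R_other = 0.001511 K/W
Required total resistance R_tot = ΔT/Q_allow = 19/3460 = 0.005491 K/W
R_expanded polystyrene = R_tot − R_other = 0.00398 K/W
L = R·k·A = 0.00398×0.0301×35.8

L ≈ 4.29 mm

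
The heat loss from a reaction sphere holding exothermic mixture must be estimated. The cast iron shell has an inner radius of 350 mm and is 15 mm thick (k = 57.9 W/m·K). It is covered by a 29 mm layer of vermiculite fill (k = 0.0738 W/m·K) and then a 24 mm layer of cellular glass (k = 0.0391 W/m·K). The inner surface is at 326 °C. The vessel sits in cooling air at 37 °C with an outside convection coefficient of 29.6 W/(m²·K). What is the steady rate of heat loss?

Each spherical layer contributes R = (1/r_i − 1/r_o)/(4πk):
R_cast iron shell = (1/0.35 − 1/0.365)/(4π×57.9) = 1.614×10^-4 K/W
R_vermiculite fill = (1/0.365 − 1/0.394)/(4π×0.0738) = 0.2174 K/W
R_cellular glass = (1/0.394 − 1/0.418)/(4π×0.0391) = 0.2966 K/W
R_outer film = 1/(h·4πr_o²) = 1/(29.6×4π×0.418²) = 0.01539 K/W
R_total = 0.5296 K/W
Q = ΔT/R_total = 289/0.5296

Q ≈ 546 W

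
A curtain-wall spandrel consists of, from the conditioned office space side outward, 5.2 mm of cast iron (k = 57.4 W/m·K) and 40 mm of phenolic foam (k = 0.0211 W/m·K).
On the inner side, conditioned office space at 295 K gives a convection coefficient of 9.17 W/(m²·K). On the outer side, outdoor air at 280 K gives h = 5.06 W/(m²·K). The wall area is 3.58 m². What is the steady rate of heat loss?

Treating each layer as a thermal resistance in series:
R_inner film = 1/(h_i·A) = 1/(9.17×3.58) = 0.03046 K/W
R_cast iron = L/(kA) = 0.0052/(57.4×3.58) = 2.531×10^-5 K/W
R_phenolic foam = L/(kA) = 0.04/(0.0211×3.58) = 0.5295 K/W
R_outer film = 1/(h_o·A) = 1/(5.06×3.58) = 0.0552 K/W
R_total = 0.6152 K/W
Q = ΔT / R_total = 15 / 0.6152

Q ≈ 24.4 W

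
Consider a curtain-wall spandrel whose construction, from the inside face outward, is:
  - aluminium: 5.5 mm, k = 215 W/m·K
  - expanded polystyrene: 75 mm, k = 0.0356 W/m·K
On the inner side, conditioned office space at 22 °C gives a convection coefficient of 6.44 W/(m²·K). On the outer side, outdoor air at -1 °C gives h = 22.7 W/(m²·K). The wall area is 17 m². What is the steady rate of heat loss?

Q ≈ 170 W

Series thermal resistances:
R_inner film = 1/(h_i·A) = 1/(6.44×17) = 0.009134 K/W
R_aluminium = L/(kA) = 0.0055/(215×17) = 1.505×10^-6 K/W
R_expanded polystyrene = L/(kA) = 0.075/(0.0356×17) = 0.1239 K/W
R_outer film = 1/(h_o·A) = 1/(22.7×17) = 0.002591 K/W
R_total = 0.1357 K/W
Q = ΔT / R_total = 23 / 0.1357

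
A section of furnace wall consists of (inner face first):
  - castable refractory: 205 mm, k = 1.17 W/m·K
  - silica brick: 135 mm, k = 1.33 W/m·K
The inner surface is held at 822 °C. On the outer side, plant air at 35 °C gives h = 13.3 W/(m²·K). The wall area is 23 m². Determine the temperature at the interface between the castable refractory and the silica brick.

T ≈ 430 °C

Using the resistance-network approach (series):
R_castable refractory = L/(kA) = 0.205/(1.17×23) = 0.007618 K/W
R_silica brick = L/(kA) = 0.135/(1.33×23) = 0.004413 K/W
R_outer film = 1/(h_o·A) = 1/(13.3×23) = 0.003269 K/W
R_total = 0.0153 K/W;  Q = ΔT/R_total = 787/0.0153 = 51440 W
T_interface = T_inner − Q·ΣR(inner→interface) = 822 − 51400×0.007618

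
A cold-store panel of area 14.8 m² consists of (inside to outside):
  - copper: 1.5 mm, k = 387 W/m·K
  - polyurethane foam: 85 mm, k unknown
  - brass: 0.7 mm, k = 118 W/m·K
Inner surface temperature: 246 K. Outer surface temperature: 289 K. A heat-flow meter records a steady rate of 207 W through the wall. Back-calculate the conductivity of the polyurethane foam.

Treating each layer as a thermal resistance in series:
R_copper = L/(kA) = 0.0015/(387×14.8) = 2.619×10^-7 K/W
R_brass = L/(kA) = 0.0007/(118×14.8) = 4.008×10^-7 K/W
Sum of known resistances R_other = 6.627×10^-7 K/W
Total R = ΔT/Q = 43/207 = 0.2077 K/W
R_polyurethane foam = R_total − R_other = 0.2077 K/W
k = L/(R·A) = 0.085/(0.2077×14.8)

k ≈ 0.0276 W/(m·K)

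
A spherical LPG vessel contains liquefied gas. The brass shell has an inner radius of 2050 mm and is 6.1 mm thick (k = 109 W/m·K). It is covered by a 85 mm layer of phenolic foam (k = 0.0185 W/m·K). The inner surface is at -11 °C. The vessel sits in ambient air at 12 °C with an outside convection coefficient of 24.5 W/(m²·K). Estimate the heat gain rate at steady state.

Q ≈ 275 W

Radial (spherical) resistances in series:
R_brass shell = (1/2.05 − 1/2.0561)/(4π×109) = 1.057×10^-6 K/W
R_phenolic foam = (1/2.0561 − 1/2.1411)/(4π×0.0185) = 0.08305 K/W
R_outer film = 1/(h·4πr_o²) = 1/(24.5×4π×2.1411²) = 7.085×10^-4 K/W
R_total = 0.08376 K/W
Q = ΔT/R_total = 23/0.08376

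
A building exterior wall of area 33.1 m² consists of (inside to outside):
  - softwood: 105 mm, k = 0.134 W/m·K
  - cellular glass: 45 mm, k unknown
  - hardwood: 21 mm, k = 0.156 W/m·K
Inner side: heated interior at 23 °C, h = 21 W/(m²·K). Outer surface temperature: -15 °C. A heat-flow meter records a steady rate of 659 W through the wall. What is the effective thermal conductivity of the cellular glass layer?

Treating each layer as a thermal resistance in series:
R_inner film = 1/(h_i·A) = 1/(21×33.1) = 0.001439 K/W
R_softwood = L/(kA) = 0.105/(0.134×33.1) = 0.02367 K/W
R_hardwood = L/(kA) = 0.021/(0.156×33.1) = 0.004067 K/W
Sum of known resistances R_other = 0.02918 K/W
Total R = ΔT/Q = 38/659 = 0.05766 K/W
R_cellular glass = R_total − R_other = 0.02848 K/W
k = L/(R·A) = 0.045/(0.02848×33.1)

k ≈ 0.0477 W/(m·K)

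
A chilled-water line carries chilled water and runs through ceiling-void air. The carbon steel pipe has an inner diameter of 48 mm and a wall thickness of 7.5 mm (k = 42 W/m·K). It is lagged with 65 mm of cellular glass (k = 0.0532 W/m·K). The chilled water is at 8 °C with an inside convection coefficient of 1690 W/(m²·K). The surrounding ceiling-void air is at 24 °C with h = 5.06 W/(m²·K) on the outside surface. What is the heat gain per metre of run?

q′ ≈ 4.35 W/m

Radial resistances (cylindrical: R_cond = ln(r_o/r_i)/(2πkL), R_conv = 1/(h·2πrL)):
R_inner film = 1/(h_i·2πr₁L) = 1/(1690×2π×0.024×1) = 0.003924 K/W
R_carbon steel pipe wall = ln(31.5/24)/(2π×42×1) = 0.00103 K/W
R_cellular glass = ln(96.5/31.5)/(2π×0.0532×1) = 3.349 K/W
R_outer film = 1/(h_o·2πr_oL) = 1/(5.06×2π×0.0965×1) = 0.3259 K/W
R_total = 3.68 K/W
Q = ΔT/R_total = 16/3.68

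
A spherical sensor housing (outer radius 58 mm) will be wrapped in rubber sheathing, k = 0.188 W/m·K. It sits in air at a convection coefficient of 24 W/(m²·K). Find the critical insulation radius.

r_cr ≈ 15.7 mm

For a sphere r_cr = 2k/h = 2×0.188/24
r_cr = 15.7 mm; since the bare radius (58 mm) is above r_cr, any added insulation will reduce heat loss.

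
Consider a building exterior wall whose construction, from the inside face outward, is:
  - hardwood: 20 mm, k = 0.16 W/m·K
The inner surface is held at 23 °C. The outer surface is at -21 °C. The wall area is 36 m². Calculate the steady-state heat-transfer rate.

Thermal resistances in series:
R_hardwood = L/(kA) = 0.02/(0.16×36) = 0.003472 K/W
R_total = 0.003472 K/W
Q = ΔT / R_total = 44 / 0.003472

Q ≈ 12700 W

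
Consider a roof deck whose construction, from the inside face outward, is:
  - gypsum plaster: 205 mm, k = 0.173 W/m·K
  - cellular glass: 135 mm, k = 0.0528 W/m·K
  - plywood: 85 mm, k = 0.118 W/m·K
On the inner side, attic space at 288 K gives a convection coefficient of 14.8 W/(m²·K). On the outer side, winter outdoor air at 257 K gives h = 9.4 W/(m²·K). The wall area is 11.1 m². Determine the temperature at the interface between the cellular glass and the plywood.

T ≈ 263 K

Thermal resistances in series:
R_inner film = 1/(h_i·A) = 1/(14.8×11.1) = 0.006087 K/W
R_gypsum plaster = L/(kA) = 0.205/(0.173×11.1) = 0.1068 K/W
R_cellular glass = L/(kA) = 0.135/(0.0528×11.1) = 0.2303 K/W
R_plywood = L/(kA) = 0.085/(0.118×11.1) = 0.0649 K/W
R_outer film = 1/(h_o·A) = 1/(9.4×11.1) = 0.009584 K/W
R_total = 0.4177 K/W;  Q = ΔT/R_total = 31/0.4177 = 74.22 W
T_interface = T_inner − Q·ΣR(inner→interface) = 288 − 74.2×0.3432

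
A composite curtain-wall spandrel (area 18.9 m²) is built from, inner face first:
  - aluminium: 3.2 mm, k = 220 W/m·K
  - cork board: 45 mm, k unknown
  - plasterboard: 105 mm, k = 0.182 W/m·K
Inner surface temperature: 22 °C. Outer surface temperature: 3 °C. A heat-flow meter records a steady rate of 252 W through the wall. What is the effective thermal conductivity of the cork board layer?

Treating each layer as a thermal resistance in series:
R_aluminium = L/(kA) = 0.0032/(220×18.9) = 7.696×10^-7 K/W
R_plasterboard = L/(kA) = 0.105/(0.182×18.9) = 0.03053 K/W
Sum of known resistances R_other = 0.03053 K/W
Total R = ΔT/Q = 19/252 = 0.0754 K/W
R_cork board = R_total − R_other = 0.04487 K/W
k = L/(R·A) = 0.045/(0.04487×18.9)

k ≈ 0.0531 W/(m·K)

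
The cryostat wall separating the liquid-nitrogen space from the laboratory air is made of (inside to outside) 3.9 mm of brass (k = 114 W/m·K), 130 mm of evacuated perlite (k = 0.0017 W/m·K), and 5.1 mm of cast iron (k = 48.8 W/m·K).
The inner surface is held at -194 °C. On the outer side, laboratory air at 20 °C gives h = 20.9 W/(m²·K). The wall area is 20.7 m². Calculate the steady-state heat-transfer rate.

Q ≈ 57.9 W

Using the resistance-network approach (series):
R_brass = L/(kA) = 0.0039/(114×20.7) = 1.653×10^-6 K/W
R_evacuated perlite = L/(kA) = 0.13/(0.0017×20.7) = 3.694 K/W
R_cast iron = L/(kA) = 0.0051/(48.8×20.7) = 5.049×10^-6 K/W
R_outer film = 1/(h_o·A) = 1/(20.9×20.7) = 0.002311 K/W
R_total = 3.697 K/W
Q = ΔT / R_total = 214 / 3.697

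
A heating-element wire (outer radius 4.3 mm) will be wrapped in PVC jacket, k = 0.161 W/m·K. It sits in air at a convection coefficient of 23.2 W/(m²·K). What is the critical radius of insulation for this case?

r_cr ≈ 6.94 mm

For a cylinder r_cr = k/h = 0.161/23.2
r_cr = 6.94 mm; since the bare radius (4.3 mm) is below r_cr, adding a thin layer of insulation will *increase* heat loss.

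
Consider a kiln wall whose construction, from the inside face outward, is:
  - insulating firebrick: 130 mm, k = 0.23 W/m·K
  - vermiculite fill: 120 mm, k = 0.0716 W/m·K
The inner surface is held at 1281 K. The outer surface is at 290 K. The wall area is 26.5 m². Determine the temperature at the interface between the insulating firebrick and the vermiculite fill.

Model the wall as resistances in series:
R_insulating firebrick = L/(kA) = 0.13/(0.23×26.5) = 0.02133 K/W
R_vermiculite fill = L/(kA) = 0.12/(0.0716×26.5) = 0.06324 K/W
R_total = 0.08457 K/W;  Q = ΔT/R_total = 991/0.08457 = 11720 W
T_interface = T_inner − Q·ΣR(inner→interface) = 1281 − 11700×0.02133

T ≈ 1030 K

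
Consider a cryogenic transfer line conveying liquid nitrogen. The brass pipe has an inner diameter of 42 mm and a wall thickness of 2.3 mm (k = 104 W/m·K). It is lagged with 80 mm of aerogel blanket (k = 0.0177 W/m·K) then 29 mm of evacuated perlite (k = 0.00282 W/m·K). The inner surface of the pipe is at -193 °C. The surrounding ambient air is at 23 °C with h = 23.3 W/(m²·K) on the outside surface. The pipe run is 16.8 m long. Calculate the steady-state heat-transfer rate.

Cylindrical conduction, so R = ln(r₂/r₁)/(2πkL) per layer, in series:
R_brass pipe wall = ln(23.3/21)/(2π×104×16.8) = 9.467×10^-6 K/W
R_aerogel blanket = ln(103.3/23.3)/(2π×0.0177×16.8) = 0.7971 K/W
R_evacuated perlite = ln(132.3/103.3)/(2π×0.00282×16.8) = 0.8312 K/W
R_outer film = 1/(h_o·2πr_oL) = 1/(23.3×2π×0.1323×16.8) = 0.003073 K/W
R_total = 1.631 K/W
Q = ΔT/R_total = 216/1.631

Q ≈ 132 W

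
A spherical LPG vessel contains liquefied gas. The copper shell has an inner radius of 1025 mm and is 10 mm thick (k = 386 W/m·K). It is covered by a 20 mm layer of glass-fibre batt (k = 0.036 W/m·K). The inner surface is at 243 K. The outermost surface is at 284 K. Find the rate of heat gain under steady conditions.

Radial (spherical) resistances in series:
R_copper shell = (1/1.025 − 1/1.035)/(4π×386) = 1.943×10^-6 K/W
R_glass-fibre batt = (1/1.035 − 1/1.055)/(4π×0.036) = 0.04049 K/W
R_total = 0.04049 K/W
Q = ΔT/R_total = 41/0.04049

Q ≈ 1010 W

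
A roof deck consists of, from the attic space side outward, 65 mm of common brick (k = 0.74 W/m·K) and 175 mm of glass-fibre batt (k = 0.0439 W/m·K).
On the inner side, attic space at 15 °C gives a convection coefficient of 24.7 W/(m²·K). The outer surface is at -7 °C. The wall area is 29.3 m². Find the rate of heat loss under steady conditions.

Q ≈ 157 W

Model the wall as resistances in series:
R_inner film = 1/(h_i·A) = 1/(24.7×29.3) = 0.001382 K/W
R_common brick = L/(kA) = 0.065/(0.74×29.3) = 0.002998 K/W
R_glass-fibre batt = L/(kA) = 0.175/(0.0439×29.3) = 0.1361 K/W
R_total = 0.1404 K/W
Q = ΔT / R_total = 22 / 0.1404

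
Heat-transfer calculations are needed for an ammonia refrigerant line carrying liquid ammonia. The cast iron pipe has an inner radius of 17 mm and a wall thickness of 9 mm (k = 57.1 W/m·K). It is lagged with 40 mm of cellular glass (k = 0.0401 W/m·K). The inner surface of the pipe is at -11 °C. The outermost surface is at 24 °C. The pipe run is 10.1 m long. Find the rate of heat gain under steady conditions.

Cylindrical conduction, so R = ln(r₂/r₁)/(2πkL) per layer, in series:
R_cast iron pipe wall = ln(26/17)/(2π×57.1×10.1) = 1.173×10^-4 K/W
R_cellular glass = ln(66/26)/(2π×0.0401×10.1) = 0.3661 K/W
R_total = 0.3662 K/W
Q = ΔT/R_total = 35/0.3662

Q ≈ 95.6 W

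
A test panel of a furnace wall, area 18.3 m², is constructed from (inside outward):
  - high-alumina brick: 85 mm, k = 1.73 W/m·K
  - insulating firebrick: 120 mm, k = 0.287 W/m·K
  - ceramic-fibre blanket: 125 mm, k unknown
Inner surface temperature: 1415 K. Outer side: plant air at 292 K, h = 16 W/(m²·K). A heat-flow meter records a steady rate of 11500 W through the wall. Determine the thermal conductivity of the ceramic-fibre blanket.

Using the resistance-network approach (series):
R_high-alumina brick = L/(kA) = 0.085/(1.73×18.3) = 0.002685 K/W
R_insulating firebrick = L/(kA) = 0.12/(0.287×18.3) = 0.02285 K/W
R_outer film = 1/(h_o·A) = 1/(16×18.3) = 0.003415 K/W
Sum of known resistances R_other = 0.02895 K/W
Total R = ΔT/Q = 1123/11500 = 0.09765 K/W
R_ceramic-fibre blanket = R_total − R_other = 0.0687 K/W
k = L/(R·A) = 0.125/(0.0687×18.3)

k ≈ 0.0994 W/(m·K)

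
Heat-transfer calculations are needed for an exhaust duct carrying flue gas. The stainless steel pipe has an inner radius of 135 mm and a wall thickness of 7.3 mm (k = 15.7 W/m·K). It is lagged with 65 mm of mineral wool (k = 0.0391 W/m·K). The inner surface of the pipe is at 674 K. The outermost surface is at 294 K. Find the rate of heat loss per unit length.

Treating each annulus and film as a series resistance:
R_stainless steel pipe wall = ln(142.3/135)/(2π×15.7×1) = 5.339×10^-4 K/W
R_mineral wool = ln(207.3/142.3)/(2π×0.0391×1) = 1.531 K/W
R_total = 1.532 K/W
Q = ΔT/R_total = 380/1.532

q′ ≈ 248 W/m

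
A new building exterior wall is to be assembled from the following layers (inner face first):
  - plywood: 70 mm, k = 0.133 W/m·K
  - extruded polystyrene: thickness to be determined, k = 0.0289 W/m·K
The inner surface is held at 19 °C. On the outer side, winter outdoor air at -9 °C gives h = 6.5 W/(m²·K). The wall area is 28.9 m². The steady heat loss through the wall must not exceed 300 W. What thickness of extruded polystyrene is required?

Model the wall as resistances in series:
R_plywood = L/(kA) = 0.07/(0.133×28.9) = 0.01821 K/W
R_outer film = 1/(h_o·A) = 1/(6.5×28.9) = 0.005323 K/W
Sum of the known resistances R_other = 0.02354 K/W
Required total resistance R_tot = ΔT/Q_allow = 28/300 = 0.09333 K/W
R_extruded polystyrene = R_tot − R_other = 0.0698 K/W
L = R·k·A = 0.0698×0.0289×28.9

L ≈ 58.3 mm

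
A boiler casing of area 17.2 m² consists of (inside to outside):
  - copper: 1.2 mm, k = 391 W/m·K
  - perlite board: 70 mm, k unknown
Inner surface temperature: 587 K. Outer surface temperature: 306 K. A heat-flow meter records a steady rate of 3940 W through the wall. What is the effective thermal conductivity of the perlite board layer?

k ≈ 0.0571 W/(m·K)

Model the wall as resistances in series:
R_copper = L/(kA) = 0.0012/(391×17.2) = 1.784×10^-7 K/W
Sum of known resistances R_other = 1.784×10^-7 K/W
Total R = ΔT/Q = 281/3940 = 0.07132 K/W
R_perlite board = R_total − R_other = 0.07132 K/W
k = L/(R·A) = 0.07/(0.07132×17.2)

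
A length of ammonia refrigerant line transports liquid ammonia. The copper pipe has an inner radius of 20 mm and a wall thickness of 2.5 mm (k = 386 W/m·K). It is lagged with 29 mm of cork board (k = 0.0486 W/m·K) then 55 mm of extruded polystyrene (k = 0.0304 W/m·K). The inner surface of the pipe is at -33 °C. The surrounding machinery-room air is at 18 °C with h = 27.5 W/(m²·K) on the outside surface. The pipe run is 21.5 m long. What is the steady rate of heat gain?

Q ≈ 167 W

Per-layer cylindrical resistances, series-summed:
R_copper pipe wall = ln(22.5/20)/(2π×386×21.5) = 2.259×10^-6 K/W
R_cork board = ln(51.5/22.5)/(2π×0.0486×21.5) = 0.1261 K/W
R_extruded polystyrene = ln(106.5/51.5)/(2π×0.0304×21.5) = 0.1769 K/W
R_outer film = 1/(h_o·2πr_oL) = 1/(27.5×2π×0.1065×21.5) = 0.002528 K/W
R_total = 0.3056 K/W
Q = ΔT/R_total = 51/0.3056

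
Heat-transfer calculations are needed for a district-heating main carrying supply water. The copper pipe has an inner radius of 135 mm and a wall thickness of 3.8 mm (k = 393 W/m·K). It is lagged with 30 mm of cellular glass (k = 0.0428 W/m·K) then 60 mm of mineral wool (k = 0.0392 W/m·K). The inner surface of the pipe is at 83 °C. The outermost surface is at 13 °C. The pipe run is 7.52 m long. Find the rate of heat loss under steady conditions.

For a radial system each layer contributes R = ln(r_out/r_in)/(2πkL); films add R = 1/(hA).
R_copper pipe wall = ln(138.8/135)/(2π×393×7.52) = 1.495×10^-6 K/W
R_cellular glass = ln(168.8/138.8)/(2π×0.0428×7.52) = 0.09676 K/W
R_mineral wool = ln(228.8/168.8)/(2π×0.0392×7.52) = 0.1642 K/W
R_total = 0.261 K/W
Q = ΔT/R_total = 70/0.261

Q ≈ 268 W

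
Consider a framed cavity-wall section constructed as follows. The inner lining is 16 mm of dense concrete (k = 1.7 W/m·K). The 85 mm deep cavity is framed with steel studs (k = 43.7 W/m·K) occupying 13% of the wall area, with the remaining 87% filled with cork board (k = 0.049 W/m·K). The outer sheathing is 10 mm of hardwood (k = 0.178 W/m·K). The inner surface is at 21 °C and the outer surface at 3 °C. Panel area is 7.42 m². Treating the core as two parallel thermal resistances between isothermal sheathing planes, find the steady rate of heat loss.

Q ≈ 1660 W

Sheathing layers in series; stud and cavity paths in parallel between them.
R_inner = 0.016/(1.7×7.42) = 0.001268 K/W
R_stud  = 0.085/(43.7×0.13×7.42) = 0.002016 K/W
R_cav   = 0.085/(0.049×0.87×7.42) = 0.2687 K/W
1/R_core = 1/R_stud + 1/R_cav → R_core = 0.002001 K/W
R_outer = 0.01/(0.178×7.42) = 0.007571 K/W
R_total = 0.01084 K/W
Q = ΔT/R_total = 18/0.01084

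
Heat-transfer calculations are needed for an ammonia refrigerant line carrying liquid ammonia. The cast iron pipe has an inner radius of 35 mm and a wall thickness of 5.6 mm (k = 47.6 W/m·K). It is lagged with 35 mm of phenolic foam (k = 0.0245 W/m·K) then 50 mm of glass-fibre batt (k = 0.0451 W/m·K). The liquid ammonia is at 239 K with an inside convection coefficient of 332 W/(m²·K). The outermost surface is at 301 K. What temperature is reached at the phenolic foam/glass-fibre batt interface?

Treating each annulus and film as a series resistance:
R_inner film = 1/(h_i·2πr₁L) = 1/(332×2π×0.035×1) = 0.0137 K/W
R_cast iron pipe wall = ln(40.6/35)/(2π×47.6×1) = 4.963×10^-4 K/W
R_phenolic foam = ln(75.6/40.6)/(2π×0.0245×1) = 4.039 K/W
R_glass-fibre batt = ln(125.6/75.6)/(2π×0.0451×1) = 1.791 K/W
R_total = 5.844 K/W
Q = ΔT/R_total = 62/5.844
Q = 10.6 W/m
T_interface = T_inner + Q·ΣR(inner→interface) = 239 + 10.6×4.053

T ≈ 282 K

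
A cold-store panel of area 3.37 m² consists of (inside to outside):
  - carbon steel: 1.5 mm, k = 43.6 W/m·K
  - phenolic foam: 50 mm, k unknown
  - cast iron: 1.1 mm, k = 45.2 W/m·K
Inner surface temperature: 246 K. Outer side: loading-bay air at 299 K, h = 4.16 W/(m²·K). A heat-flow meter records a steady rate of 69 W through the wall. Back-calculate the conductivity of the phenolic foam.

Thermal resistances in series:
R_carbon steel = L/(kA) = 0.0015/(43.6×3.37) = 1.021×10^-5 K/W
R_cast iron = L/(kA) = 0.0011/(45.2×3.37) = 7.221×10^-6 K/W
R_outer film = 1/(h_o·A) = 1/(4.16×3.37) = 0.07133 K/W
Sum of known resistances R_other = 0.07135 K/W
Total R = ΔT/Q = 53/69 = 0.7681 K/W
R_phenolic foam = R_total − R_other = 0.6968 K/W
k = L/(R·A) = 0.05/(0.6968×3.37)

k ≈ 0.0213 W/(m·K)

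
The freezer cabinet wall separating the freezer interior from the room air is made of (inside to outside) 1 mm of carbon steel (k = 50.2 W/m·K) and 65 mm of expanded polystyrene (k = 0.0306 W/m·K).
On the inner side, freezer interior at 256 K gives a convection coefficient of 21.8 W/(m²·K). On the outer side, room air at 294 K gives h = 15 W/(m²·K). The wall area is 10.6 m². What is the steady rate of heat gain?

Treating each layer as a thermal resistance in series:
R_inner film = 1/(h_i·A) = 1/(21.8×10.6) = 0.004328 K/W
R_carbon steel = L/(kA) = 0.001/(50.2×10.6) = 1.879×10^-6 K/W
R_expanded polystyrene = L/(kA) = 0.065/(0.0306×10.6) = 0.2004 K/W
R_outer film = 1/(h_o·A) = 1/(15×10.6) = 0.006289 K/W
R_total = 0.211 K/W
Q = ΔT / R_total = 38 / 0.211

Q ≈ 180 W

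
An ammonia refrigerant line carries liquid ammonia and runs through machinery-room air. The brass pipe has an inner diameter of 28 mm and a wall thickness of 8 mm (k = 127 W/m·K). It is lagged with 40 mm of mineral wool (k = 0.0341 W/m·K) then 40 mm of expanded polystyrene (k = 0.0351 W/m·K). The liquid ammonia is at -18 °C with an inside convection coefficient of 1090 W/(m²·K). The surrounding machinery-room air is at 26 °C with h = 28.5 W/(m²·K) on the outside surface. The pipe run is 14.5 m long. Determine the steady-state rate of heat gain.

Q ≈ 89.1 W

For a radial system each layer contributes R = ln(r_out/r_in)/(2πkL); films add R = 1/(hA).
R_inner film = 1/(h_i·2πr₁L) = 1/(1090×2π×0.014×14.5) = 7.193×10^-4 K/W
R_brass pipe wall = ln(22/14)/(2π×127×14.5) = 3.906×10^-5 K/W
R_mineral wool = ln(62/22)/(2π×0.0341×14.5) = 0.3335 K/W
R_expanded polystyrene = ln(102/62)/(2π×0.0351×14.5) = 0.1557 K/W
R_outer film = 1/(h_o·2πr_oL) = 1/(28.5×2π×0.102×14.5) = 0.003776 K/W
R_total = 0.4937 K/W
Q = ΔT/R_total = 44/0.4937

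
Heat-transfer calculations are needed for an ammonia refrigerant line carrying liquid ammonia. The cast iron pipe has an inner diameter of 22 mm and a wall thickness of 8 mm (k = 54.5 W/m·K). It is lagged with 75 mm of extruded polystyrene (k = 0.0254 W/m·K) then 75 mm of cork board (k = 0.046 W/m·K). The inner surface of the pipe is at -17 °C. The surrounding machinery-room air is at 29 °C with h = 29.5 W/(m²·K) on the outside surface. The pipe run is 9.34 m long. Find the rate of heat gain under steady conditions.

Q ≈ 35.6 W

For a radial system each layer contributes R = ln(r_out/r_in)/(2πkL); films add R = 1/(hA).
R_cast iron pipe wall = ln(19/11)/(2π×54.5×9.34) = 1.709×10^-4 K/W
R_extruded polystyrene = ln(94/19)/(2π×0.0254×9.34) = 1.073 K/W
R_cork board = ln(169/94)/(2π×0.046×9.34) = 0.2173 K/W
R_outer film = 1/(h_o·2πr_oL) = 1/(29.5×2π×0.169×9.34) = 0.003418 K/W
R_total = 1.294 K/W
Q = ΔT/R_total = 46/1.294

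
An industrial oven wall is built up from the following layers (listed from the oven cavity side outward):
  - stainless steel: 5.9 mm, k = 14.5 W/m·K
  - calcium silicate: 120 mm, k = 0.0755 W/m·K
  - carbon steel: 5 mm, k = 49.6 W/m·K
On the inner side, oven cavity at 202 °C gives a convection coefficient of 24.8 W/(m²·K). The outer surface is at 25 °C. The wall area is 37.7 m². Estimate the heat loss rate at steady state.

Q ≈ 4090 W

Treating each layer as a thermal resistance in series:
R_inner film = 1/(h_i·A) = 1/(24.8×37.7) = 0.00107 K/W
R_stainless steel = L/(kA) = 0.0059/(14.5×37.7) = 1.079×10^-5 K/W
R_calcium silicate = L/(kA) = 0.12/(0.0755×37.7) = 0.04216 K/W
R_carbon steel = L/(kA) = 0.005/(49.6×37.7) = 2.674×10^-6 K/W
R_total = 0.04324 K/W
Q = ΔT / R_total = 177 / 0.04324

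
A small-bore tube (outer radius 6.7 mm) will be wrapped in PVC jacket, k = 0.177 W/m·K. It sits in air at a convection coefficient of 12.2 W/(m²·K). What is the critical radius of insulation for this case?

For a cylinder r_cr = k/h = 0.177/12.2
r_cr = 14.5 mm; since the bare radius (6.7 mm) is below r_cr, adding a thin layer of insulation will *increase* heat loss.

r_cr ≈ 14.5 mm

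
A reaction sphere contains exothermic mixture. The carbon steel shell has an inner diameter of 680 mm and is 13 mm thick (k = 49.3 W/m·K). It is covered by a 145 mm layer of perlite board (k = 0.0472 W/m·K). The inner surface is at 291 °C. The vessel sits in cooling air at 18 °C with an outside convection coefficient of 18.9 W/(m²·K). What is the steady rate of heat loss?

Q ≈ 194 W

For a spherical shell R = (1/r₁ − 1/r₂)/(4πk); film R = 1/(h·4πr²). In series:
R_carbon steel shell = (1/0.34 − 1/0.353)/(4π×49.3) = 1.748×10^-4 K/W
R_perlite board = (1/0.353 − 1/0.498)/(4π×0.0472) = 1.391 K/W
R_outer film = 1/(h·4πr_o²) = 1/(18.9×4π×0.498²) = 0.01698 K/W
R_total = 1.408 K/W
Q = ΔT/R_total = 273/1.408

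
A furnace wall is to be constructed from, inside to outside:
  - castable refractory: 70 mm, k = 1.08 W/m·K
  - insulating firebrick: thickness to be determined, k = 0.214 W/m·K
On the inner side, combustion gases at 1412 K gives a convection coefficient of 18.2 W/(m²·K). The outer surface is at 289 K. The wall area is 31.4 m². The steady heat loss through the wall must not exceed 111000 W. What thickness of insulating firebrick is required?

L ≈ 42.4 mm

Series thermal resistances:
R_inner film = 1/(h_i·A) = 1/(18.2×31.4) = 0.00175 K/W
R_castable refractory = L/(kA) = 0.07/(1.08×31.4) = 0.002064 K/W
Sum of the known resistances R_other = 0.003814 K/W
Required total resistance R_tot = ΔT/Q_allow = 1123/111000 = 0.01012 K/W
R_insulating firebrick = R_tot − R_other = 0.006303 K/W
L = R·k·A = 0.006303×0.214×31.4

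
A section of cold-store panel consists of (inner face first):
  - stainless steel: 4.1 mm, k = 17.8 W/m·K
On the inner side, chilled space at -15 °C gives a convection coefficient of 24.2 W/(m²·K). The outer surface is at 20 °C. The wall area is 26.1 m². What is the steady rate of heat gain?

Q ≈ 22000 W

Thermal resistances in series:
R_inner film = 1/(h_i·A) = 1/(24.2×26.1) = 0.001583 K/W
R_stainless steel = L/(kA) = 0.0041/(17.8×26.1) = 8.825×10^-6 K/W
R_total = 0.001592 K/W
Q = ΔT / R_total = 35 / 0.001592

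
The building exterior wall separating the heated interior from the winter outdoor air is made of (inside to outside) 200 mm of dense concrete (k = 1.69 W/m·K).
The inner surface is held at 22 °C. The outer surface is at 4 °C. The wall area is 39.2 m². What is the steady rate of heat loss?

Q ≈ 5960 W

Series thermal resistances:
R_dense concrete = L/(kA) = 0.2/(1.69×39.2) = 0.003019 K/W
R_total = 0.003019 K/W
Q = ΔT / R_total = 18 / 0.003019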